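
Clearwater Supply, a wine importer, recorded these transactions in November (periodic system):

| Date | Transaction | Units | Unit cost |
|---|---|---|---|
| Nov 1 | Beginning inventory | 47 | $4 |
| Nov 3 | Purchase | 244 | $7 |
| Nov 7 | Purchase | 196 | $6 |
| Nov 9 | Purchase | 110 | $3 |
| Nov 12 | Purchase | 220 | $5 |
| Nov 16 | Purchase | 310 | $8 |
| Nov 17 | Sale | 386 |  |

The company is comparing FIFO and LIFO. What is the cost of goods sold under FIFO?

FIFO COGS: 47 @ $4 + 244 @ $7 + 95 @ $6 = $2,466
LIFO COGS: 310 @ $8 + 76 @ $5 = $2,860

COGS = $2,466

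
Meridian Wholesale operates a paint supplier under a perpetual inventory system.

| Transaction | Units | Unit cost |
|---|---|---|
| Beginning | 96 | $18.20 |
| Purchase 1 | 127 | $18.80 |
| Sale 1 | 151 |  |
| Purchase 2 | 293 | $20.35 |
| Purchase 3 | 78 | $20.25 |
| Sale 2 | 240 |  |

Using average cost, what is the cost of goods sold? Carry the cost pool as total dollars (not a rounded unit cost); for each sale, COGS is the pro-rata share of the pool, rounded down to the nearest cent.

After Beginning: 96 on hand, pool $1,747.20 (≈ $18.2000 each)
After Purchase 1: 223 on hand, pool $4,134.80 (≈ $18.5417 each)
Sale 1, sell 151: 151/223 × $4,134.80 → $2,799.79
After Purchase 2: 365 on hand, pool $7,297.56 (≈ $19.9933 each)
After Purchase 3: 443 on hand, pool $8,877.06 (≈ $20.0385 each)
Sale 2, sell 240: 240/443 × $8,877.06 → $4,809.24
Total COGS = $2,799.79 + $4,809.24 = $7,609.03
Ending inventory (cost pool remaining) = $4,067.82
Check: goods available $11,676.85 = COGS $7,609.03 + ending $4,067.82

COGS = $7,609.03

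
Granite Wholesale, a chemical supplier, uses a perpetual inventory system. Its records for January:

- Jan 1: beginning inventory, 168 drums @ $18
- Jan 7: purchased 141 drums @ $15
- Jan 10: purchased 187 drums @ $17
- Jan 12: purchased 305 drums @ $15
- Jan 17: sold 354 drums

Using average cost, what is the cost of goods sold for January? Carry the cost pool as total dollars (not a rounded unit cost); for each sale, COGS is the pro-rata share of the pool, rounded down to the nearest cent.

After Jan 1: 168 on hand, pool $3,024.00 (≈ $18.0000 each)
After Jan 7: 309 on hand, pool $5,139.00 (≈ $16.6311 each)
After Jan 10: 496 on hand, pool $8,318.00 (≈ $16.7702 each)
After Jan 12: 801 on hand, pool $12,893.00 (≈ $16.0961 each)
Jan 17, sell 354: 354/801 × $12,893.00 → $5,698.02
Ending inventory (cost pool remaining) = $7,194.98
Check: goods available $12,893.00 = COGS $5,698.02 + ending $7,194.98

COGS = $5,698.02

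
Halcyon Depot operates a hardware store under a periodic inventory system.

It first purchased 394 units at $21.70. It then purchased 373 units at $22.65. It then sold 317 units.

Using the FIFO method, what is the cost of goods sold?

Sale 1 (317) [FIFO — oldest first]: 317 @ $21.70 = $6,878.90
Ending inventory: 77 @ $21.70 + 373 @ $22.65 = $10,119.35
Check: goods available $16,998.25 = COGS $6,878.90 + ending $10,119.35

COGS = $6,878.90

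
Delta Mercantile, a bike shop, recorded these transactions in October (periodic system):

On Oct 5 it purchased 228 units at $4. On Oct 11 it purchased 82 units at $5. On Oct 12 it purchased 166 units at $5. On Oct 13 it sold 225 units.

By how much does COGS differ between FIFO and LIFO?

FIFO COGS: 225 @ $4 = $900
LIFO COGS: 166 @ $5 + 59 @ $5 = $1,125
Difference = |$900 − $1,125| = $225

$225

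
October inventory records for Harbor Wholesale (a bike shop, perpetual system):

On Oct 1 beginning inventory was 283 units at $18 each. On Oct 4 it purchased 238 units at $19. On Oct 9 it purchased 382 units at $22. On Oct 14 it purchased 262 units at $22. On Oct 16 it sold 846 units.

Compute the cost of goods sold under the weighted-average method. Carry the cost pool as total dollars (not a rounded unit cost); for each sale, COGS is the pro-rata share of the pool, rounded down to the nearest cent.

After Oct 1: 283 on hand, pool $5,094.00 (≈ $18.0000 each)
After Oct 4: 521 on hand, pool $9,616.00 (≈ $18.4568 each)
After Oct 9: 903 on hand, pool $18,020.00 (≈ $19.9557 each)
After Oct 14: 1165 on hand, pool $23,784.00 (≈ $20.4155 each)
Oct 16, sell 846: 846/1165 × $23,784.00 → $17,271.47
Ending inventory (cost pool remaining) = $6,512.53

COGS = $17,271.47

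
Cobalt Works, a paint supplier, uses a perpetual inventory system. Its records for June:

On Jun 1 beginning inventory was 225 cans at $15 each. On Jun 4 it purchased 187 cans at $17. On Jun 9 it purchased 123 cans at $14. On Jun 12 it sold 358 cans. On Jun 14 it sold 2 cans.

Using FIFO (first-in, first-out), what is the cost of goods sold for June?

Jun 12, 358 sold [FIFO — oldest first]: 225 @ $15 + 133 @ $17 = $5,636
Jun 14, 2 sold [FIFO — oldest first]: 2 @ $17 = $34
Total COGS = $5,636 + $34 = $5,670
Ending inventory: 52 @ $17 + 123 @ $14 = $2,606
Check: goods available $8,276 = COGS $5,670 + ending $2,606

COGS = $5,670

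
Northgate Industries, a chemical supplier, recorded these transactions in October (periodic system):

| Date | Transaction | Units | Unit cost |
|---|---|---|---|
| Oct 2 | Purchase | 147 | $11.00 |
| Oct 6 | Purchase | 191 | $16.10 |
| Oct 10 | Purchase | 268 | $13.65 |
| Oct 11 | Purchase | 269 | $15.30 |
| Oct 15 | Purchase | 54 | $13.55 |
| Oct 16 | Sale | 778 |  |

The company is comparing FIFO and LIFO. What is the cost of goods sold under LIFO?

COGS = $11,516.30

FIFO COGS: 147 @ $11.00 + 191 @ $16.10 + 268 @ $13.65 + 172 @ $15.30 = $10,981.90
LIFO COGS: 54 @ $13.55 + 269 @ $15.30 + 268 @ $13.65 + 187 @ $16.10 = $11,516.30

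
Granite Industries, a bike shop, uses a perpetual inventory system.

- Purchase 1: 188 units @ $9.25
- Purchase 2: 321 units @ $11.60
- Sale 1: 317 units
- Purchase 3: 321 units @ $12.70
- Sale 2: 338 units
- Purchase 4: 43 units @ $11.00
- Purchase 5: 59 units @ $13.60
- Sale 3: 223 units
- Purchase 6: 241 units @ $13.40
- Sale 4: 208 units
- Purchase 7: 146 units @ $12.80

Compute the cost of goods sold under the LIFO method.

COGS = $13,102.40

Sale 1 (317) [LIFO — newest first]: 317 @ $11.60 = $3,677.20
Sale 2 (338) [LIFO — newest first]: 321 @ $12.70 + 4 @ $11.60 + 13 @ $9.25 = $4,243.35
Sale 3 (223) [LIFO — newest first]: 59 @ $13.60 + 43 @ $11.00 + 121 @ $9.25 = $2,394.65
Sale 4 (208) [LIFO — newest first]: 208 @ $13.40 = $2,787.20
Total COGS = $3,677.20 + $4,243.35 + $2,394.65 + $2,787.20 = $13,102.40
Ending inventory: 54 @ $9.25 + 33 @ $13.40 + 146 @ $12.80 = $2,810.50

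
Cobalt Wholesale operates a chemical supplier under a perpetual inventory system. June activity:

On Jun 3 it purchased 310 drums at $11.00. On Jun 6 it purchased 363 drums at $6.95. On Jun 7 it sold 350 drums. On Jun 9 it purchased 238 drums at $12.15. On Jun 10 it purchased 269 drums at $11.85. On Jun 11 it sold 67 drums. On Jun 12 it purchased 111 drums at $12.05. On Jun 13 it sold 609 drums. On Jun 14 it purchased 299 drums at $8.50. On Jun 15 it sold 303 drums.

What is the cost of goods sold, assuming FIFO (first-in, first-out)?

Jun 7, 350 sold [FIFO — oldest first]: 310 @ $11.00 + 40 @ $6.95 = $3,688.00
Jun 11, 67 sold [FIFO — oldest first]: 67 @ $6.95 = $465.65
Jun 13, 609 sold [FIFO — oldest first]: 256 @ $6.95 + 238 @ $12.15 + 115 @ $11.85 = $6,033.65
Jun 15, 303 sold [FIFO — oldest first]: 154 @ $11.85 + 111 @ $12.05 + 38 @ $8.50 = $3,485.45
Total COGS = $3,688.00 + $465.65 + $6,033.65 + $3,485.45 = $13,672.75
Ending inventory: 261 @ $8.50 = $2,218.50
Check: goods available $15,891.25 = COGS $13,672.75 + ending $2,218.50

COGS = $13,672.75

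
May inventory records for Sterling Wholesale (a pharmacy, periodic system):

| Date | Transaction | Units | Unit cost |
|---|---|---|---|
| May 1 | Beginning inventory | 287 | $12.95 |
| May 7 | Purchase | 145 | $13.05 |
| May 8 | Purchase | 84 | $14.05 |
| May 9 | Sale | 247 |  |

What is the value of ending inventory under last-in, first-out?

May 9, 247 sold [LIFO — newest first]: 84 @ $14.05 + 145 @ $13.05 + 18 @ $12.95 = $3,305.55
Ending inventory: 269 @ $12.95 = $3,483.55

Ending inventory = $3,483.55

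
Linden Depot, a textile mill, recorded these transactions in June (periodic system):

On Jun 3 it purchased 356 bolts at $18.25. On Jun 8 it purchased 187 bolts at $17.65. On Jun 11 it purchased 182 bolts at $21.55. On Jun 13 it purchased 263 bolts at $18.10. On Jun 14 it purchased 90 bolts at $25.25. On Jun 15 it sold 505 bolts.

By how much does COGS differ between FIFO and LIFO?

FIFO COGS: 356 @ $18.25 + 149 @ $17.65 = $9,126.85
LIFO COGS: 90 @ $25.25 + 263 @ $18.10 + 152 @ $21.55 = $10,308.40
Difference = |$9,126.85 − $10,308.40| = $1,181.55

$1,181.55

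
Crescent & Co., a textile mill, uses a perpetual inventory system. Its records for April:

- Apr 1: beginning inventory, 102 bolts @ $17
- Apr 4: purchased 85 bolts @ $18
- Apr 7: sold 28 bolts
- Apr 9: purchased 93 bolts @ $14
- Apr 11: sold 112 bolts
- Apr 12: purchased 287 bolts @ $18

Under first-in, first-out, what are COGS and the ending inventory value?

Apr 7, 28 sold [FIFO — oldest first]: 28 @ $17 = $476
Apr 11, 112 sold [FIFO — oldest first]: 74 @ $17 + 38 @ $18 = $1,942
Total COGS = $476 + $1,942 = $2,418
Ending inventory: 47 @ $18 + 93 @ $14 + 287 @ $18 = $7,314
Check: goods available $9,732 = COGS $2,418 + ending $7,314

COGS = $2,418; ending inventory = $7,314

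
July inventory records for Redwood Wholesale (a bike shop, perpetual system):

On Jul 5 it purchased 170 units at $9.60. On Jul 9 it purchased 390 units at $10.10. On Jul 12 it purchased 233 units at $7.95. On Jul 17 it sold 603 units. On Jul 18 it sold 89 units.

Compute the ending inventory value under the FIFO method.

Ending inventory = $802.95

Jul 17, 603 sold [FIFO — oldest first]: 170 @ $9.60 + 390 @ $10.10 + 43 @ $7.95 = $5,912.85
Jul 18, 89 sold [FIFO — oldest first]: 89 @ $7.95 = $707.55
Total COGS = $5,912.85 + $707.55 = $6,620.40
Ending inventory: 101 @ $7.95 = $802.95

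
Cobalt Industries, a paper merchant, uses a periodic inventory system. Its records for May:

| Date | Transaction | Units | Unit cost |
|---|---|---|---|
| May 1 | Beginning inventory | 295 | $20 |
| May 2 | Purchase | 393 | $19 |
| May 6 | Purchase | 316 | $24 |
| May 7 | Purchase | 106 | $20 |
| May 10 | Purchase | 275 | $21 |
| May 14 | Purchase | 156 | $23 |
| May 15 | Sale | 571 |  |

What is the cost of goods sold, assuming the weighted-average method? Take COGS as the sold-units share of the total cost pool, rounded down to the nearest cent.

May 15, sell 571: 571/1541 × $32,434.00 → $12,018.04
Ending inventory (cost pool remaining) = $20,415.96
Check: goods available $32,434.00 = COGS $12,018.04 + ending $20,415.96

COGS = $12,018.04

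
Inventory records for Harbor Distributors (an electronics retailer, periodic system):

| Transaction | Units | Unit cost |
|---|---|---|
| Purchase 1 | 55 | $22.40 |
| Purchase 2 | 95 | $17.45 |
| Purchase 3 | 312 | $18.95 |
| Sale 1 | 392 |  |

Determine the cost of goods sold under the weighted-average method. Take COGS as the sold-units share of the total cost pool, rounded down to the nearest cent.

COGS = $7,468.49

Sale 1, sell 392: 392/462 × $8,802.15 → $7,468.49
Ending inventory (cost pool remaining) = $1,333.66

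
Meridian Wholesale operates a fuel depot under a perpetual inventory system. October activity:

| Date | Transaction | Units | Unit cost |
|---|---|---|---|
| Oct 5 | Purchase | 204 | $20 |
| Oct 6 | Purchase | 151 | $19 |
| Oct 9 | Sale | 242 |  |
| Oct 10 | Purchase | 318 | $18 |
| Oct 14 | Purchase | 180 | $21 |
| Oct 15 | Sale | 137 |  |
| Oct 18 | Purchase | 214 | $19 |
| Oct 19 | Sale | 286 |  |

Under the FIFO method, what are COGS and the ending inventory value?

COGS = $12,529; ending inventory = $7,990

Oct 9, 242 sold [FIFO — oldest first]: 204 @ $20 + 38 @ $19 = $4,802
Oct 15, 137 sold [FIFO — oldest first]: 113 @ $19 + 24 @ $18 = $2,579
Oct 19, 286 sold [FIFO — oldest first]: 286 @ $18 = $5,148
Total COGS = $4,802 + $2,579 + $5,148 = $12,529
Ending inventory: 8 @ $18 + 180 @ $21 + 214 @ $19 = $7,990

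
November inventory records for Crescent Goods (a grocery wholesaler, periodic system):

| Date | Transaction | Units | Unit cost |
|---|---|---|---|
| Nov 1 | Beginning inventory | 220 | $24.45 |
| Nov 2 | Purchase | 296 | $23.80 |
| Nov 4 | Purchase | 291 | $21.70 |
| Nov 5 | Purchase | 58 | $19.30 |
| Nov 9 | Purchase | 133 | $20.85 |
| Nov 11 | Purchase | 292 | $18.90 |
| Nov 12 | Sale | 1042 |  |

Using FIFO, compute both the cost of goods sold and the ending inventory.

COGS = $23,462.55; ending inventory = $4,687.20

Nov 12, 1042 sold [FIFO — oldest first]: 220 @ $24.45 + 296 @ $23.80 + 291 @ $21.70 + 58 @ $19.30 + 133 @ $20.85 + 44 @ $18.90 = $23,462.55
Ending inventory: 248 @ $18.90 = $4,687.20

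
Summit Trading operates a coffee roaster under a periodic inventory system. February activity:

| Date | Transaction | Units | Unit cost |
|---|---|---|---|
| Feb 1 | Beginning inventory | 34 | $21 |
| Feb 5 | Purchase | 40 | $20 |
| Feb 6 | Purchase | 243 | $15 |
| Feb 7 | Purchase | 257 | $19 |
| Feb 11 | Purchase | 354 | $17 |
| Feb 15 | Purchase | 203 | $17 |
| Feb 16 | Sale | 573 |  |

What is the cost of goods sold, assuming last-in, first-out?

COGS = $9,773

Feb 16, 573 sold [LIFO — newest first]: 203 @ $17 + 354 @ $17 + 16 @ $19 = $9,773
Ending inventory: 34 @ $21 + 40 @ $20 + 243 @ $15 + 241 @ $19 = $9,738
Check: goods available $19,511 = COGS $9,773 + ending $9,738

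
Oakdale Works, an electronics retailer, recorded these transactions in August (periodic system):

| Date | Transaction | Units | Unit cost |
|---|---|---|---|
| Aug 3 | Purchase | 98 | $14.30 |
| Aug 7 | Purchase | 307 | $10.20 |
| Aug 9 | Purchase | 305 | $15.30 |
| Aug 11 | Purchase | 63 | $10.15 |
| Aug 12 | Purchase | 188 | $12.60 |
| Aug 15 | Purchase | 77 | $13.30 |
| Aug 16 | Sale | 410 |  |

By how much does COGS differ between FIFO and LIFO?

$677.65

FIFO COGS: 98 @ $14.30 + 307 @ $10.20 + 5 @ $15.30 = $4,609.30
LIFO COGS: 77 @ $13.30 + 188 @ $12.60 + 63 @ $10.15 + 82 @ $15.30 = $5,286.95
Difference = |$4,609.30 − $5,286.95| = $677.65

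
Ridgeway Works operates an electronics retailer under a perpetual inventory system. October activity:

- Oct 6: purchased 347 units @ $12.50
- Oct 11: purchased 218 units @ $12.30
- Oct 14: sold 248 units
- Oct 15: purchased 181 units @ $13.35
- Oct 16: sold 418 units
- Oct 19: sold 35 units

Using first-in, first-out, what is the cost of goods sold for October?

Oct 14, 248 sold [FIFO — oldest first]: 248 @ $12.50 = $3,100.00
Oct 16, 418 sold [FIFO — oldest first]: 99 @ $12.50 + 218 @ $12.30 + 101 @ $13.35 = $5,267.25
Oct 19, 35 sold [FIFO — oldest first]: 35 @ $13.35 = $467.25
Total COGS = $3,100.00 + $5,267.25 + $467.25 = $8,834.50
Ending inventory: 45 @ $13.35 = $600.75
Check: goods available $9,435.25 = COGS $8,834.50 + ending $600.75

COGS = $8,834.50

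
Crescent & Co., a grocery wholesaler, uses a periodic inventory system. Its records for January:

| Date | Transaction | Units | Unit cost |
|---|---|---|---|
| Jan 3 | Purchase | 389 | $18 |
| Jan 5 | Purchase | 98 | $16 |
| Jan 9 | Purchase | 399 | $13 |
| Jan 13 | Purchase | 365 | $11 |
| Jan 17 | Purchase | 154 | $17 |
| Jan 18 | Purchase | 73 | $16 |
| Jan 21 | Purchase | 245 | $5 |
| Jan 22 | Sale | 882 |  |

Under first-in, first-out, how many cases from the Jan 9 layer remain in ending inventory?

Jan 22, 882 sold [FIFO — oldest first]: 389 @ $18 + 98 @ $16 + 395 @ $13 = $13,705
Ending inventory: 4 @ $13 + 365 @ $11 + 154 @ $17 + 73 @ $16 + 245 @ $5 = $9,078

4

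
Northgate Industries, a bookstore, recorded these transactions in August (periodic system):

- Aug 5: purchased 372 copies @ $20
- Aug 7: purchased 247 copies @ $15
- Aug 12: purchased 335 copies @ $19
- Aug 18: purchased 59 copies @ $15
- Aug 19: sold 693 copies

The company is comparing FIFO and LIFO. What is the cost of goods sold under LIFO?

FIFO COGS: 372 @ $20 + 247 @ $15 + 74 @ $19 = $12,551
LIFO COGS: 59 @ $15 + 335 @ $19 + 247 @ $15 + 52 @ $20 = $11,995

COGS = $11,995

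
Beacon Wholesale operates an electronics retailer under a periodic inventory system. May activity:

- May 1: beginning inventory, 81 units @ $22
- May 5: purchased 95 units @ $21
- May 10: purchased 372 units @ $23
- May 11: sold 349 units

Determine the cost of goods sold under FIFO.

COGS = $7,756

May 11, 349 sold [FIFO — oldest first]: 81 @ $22 + 95 @ $21 + 173 @ $23 = $7,756
Ending inventory: 199 @ $23 = $4,577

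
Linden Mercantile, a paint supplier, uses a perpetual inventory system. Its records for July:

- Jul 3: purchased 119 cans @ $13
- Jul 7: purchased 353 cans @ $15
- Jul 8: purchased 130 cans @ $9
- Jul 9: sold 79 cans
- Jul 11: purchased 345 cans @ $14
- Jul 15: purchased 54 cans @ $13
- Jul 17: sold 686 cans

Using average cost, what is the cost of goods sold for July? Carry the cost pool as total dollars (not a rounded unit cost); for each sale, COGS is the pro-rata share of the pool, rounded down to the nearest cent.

After Jul 3: 119 on hand, pool $1,547.00 (≈ $13.0000 each)
After Jul 7: 472 on hand, pool $6,842.00 (≈ $14.4958 each)
After Jul 8: 602 on hand, pool $8,012.00 (≈ $13.3090 each)
Jul 9, sell 79: 79/602 × $8,012.00 → $1,051.40
After Jul 11: 868 on hand, pool $11,790.60 (≈ $13.5836 each)
After Jul 15: 922 on hand, pool $12,492.60 (≈ $13.5495 each)
Jul 17, sell 686: 686/922 × $12,492.60 → $9,294.92
Total COGS = $1,051.40 + $9,294.92 = $10,346.32
Ending inventory (cost pool remaining) = $3,197.68

COGS = $10,346.32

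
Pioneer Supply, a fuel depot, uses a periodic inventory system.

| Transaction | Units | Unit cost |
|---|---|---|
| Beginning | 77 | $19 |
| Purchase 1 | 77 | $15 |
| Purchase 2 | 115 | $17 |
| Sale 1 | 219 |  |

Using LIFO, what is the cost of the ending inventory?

Sale 1 (219) [LIFO — newest first]: 115 @ $17 + 77 @ $15 + 27 @ $19 = $3,623
Ending inventory: 50 @ $19 = $950

Ending inventory = $950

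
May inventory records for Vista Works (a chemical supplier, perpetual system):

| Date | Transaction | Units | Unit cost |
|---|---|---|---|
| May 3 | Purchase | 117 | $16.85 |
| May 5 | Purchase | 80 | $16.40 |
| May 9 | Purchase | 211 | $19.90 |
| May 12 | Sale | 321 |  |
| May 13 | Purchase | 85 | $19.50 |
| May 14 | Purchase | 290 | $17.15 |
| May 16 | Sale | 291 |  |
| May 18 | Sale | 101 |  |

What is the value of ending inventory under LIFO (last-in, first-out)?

May 12, 321 sold [LIFO — newest first]: 211 @ $19.90 + 80 @ $16.40 + 30 @ $16.85 = $6,016.40
May 16, 291 sold [LIFO — newest first]: 290 @ $17.15 + 1 @ $19.50 = $4,993.00
May 18, 101 sold [LIFO — newest first]: 84 @ $19.50 + 17 @ $16.85 = $1,924.45
Total COGS = $6,016.40 + $4,993.00 + $1,924.45 = $12,933.85
Ending inventory: 70 @ $16.85 = $1,179.50
Check: goods available $14,113.35 = COGS $12,933.85 + ending $1,179.50

Ending inventory = $1,179.50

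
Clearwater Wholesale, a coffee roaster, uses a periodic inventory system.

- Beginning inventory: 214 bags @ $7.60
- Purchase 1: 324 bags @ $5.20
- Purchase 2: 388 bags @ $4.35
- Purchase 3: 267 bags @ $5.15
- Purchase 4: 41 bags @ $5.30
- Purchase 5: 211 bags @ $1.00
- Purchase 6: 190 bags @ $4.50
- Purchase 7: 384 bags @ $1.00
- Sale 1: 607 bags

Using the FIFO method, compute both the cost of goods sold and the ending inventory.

Sale 1 (607) [FIFO — oldest first]: 214 @ $7.60 + 324 @ $5.20 + 69 @ $4.35 = $3,611.35
Ending inventory: 319 @ $4.35 + 267 @ $5.15 + 41 @ $5.30 + 211 @ $1.00 + 190 @ $4.50 + 384 @ $1.00 = $4,430.00

COGS = $3,611.35; ending inventory = $4,430.00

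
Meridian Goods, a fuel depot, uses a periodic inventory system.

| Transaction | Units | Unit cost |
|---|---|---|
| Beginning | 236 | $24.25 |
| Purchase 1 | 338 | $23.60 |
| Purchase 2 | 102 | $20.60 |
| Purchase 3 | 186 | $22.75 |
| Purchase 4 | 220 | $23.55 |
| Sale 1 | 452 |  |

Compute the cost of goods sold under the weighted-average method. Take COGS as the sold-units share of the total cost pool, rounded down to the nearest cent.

COGS = $10,532.81

Sale 1, sell 452: 452/1082 × $25,213.50 → $10,532.81
Ending inventory (cost pool remaining) = $14,680.69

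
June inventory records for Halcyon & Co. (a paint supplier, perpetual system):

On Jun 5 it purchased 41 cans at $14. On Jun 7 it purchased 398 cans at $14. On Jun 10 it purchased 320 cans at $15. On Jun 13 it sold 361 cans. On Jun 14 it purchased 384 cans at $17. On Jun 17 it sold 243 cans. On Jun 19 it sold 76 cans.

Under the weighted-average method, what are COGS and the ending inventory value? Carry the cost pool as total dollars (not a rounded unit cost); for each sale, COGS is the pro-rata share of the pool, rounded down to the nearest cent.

After Jun 5: 41 on hand, pool $574.00 (≈ $14.0000 each)
After Jun 7: 439 on hand, pool $6,146.00 (≈ $14.0000 each)
After Jun 10: 759 on hand, pool $10,946.00 (≈ $14.4216 each)
Jun 13, sell 361: 361/759 × $10,946.00 → $5,206.20
After Jun 14: 782 on hand, pool $12,267.80 (≈ $15.6877 each)
Jun 17, sell 243: 243/782 × $12,267.80 → $3,812.11
Jun 19, sell 76: 76/539 × $8,455.69 → $1,192.26
Total COGS = $5,206.20 + $3,812.11 + $1,192.26 = $10,210.57
Ending inventory (cost pool remaining) = $7,263.43
Check: goods available $17,474.00 = COGS $10,210.57 + ending $7,263.43

COGS = $10,210.57; ending inventory = $7,263.43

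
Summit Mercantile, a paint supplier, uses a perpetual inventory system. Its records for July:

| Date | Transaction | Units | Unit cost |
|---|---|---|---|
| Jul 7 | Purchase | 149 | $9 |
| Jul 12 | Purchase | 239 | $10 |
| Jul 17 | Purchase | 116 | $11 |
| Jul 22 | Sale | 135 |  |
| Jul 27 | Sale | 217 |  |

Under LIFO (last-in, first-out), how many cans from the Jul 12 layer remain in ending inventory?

Jul 22, 135 sold [LIFO — newest first]: 116 @ $11 + 19 @ $10 = $1,466
Jul 27, 217 sold [LIFO — newest first]: 217 @ $10 = $2,170
Total COGS = $1,466 + $2,170 = $3,636
Ending inventory: 149 @ $9 + 3 @ $10 = $1,371
Check: goods available $5,007 = COGS $3,636 + ending $1,371

3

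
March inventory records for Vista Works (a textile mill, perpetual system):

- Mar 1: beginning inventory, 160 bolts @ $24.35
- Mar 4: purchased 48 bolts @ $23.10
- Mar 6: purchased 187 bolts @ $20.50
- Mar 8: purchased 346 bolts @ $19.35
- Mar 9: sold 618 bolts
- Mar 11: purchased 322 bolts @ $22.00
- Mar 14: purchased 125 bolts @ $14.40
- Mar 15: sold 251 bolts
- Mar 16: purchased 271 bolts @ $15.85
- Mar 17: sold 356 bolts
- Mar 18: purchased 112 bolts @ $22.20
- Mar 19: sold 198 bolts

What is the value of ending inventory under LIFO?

Mar 9, 618 sold [LIFO — newest first]: 346 @ $19.35 + 187 @ $20.50 + 48 @ $23.10 + 37 @ $24.35 = $12,538.35
Mar 15, 251 sold [LIFO — newest first]: 125 @ $14.40 + 126 @ $22.00 = $4,572.00
Mar 17, 356 sold [LIFO — newest first]: 271 @ $15.85 + 85 @ $22.00 = $6,165.35
Mar 19, 198 sold [LIFO — newest first]: 112 @ $22.20 + 86 @ $22.00 = $4,378.40
Total COGS = $12,538.35 + $4,572.00 + $6,165.35 + $4,378.40 = $27,654.10
Ending inventory: 123 @ $24.35 + 25 @ $22.00 = $3,545.05

Ending inventory = $3,545.05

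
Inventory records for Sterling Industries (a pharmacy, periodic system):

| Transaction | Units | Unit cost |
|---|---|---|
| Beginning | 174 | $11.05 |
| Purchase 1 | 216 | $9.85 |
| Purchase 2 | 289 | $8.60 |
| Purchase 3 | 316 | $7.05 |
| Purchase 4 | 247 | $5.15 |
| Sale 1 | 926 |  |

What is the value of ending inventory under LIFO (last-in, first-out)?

Ending inventory = $3,321.40

Sale 1 (926) [LIFO — newest first]: 247 @ $5.15 + 316 @ $7.05 + 289 @ $8.60 + 74 @ $9.85 = $6,714.15
Ending inventory: 174 @ $11.05 + 142 @ $9.85 = $3,321.40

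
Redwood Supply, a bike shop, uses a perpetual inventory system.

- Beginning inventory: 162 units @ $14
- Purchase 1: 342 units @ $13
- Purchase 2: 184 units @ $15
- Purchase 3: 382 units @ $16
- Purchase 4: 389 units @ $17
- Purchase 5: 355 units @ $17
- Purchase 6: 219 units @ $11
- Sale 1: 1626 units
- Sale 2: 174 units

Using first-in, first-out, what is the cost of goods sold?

COGS = $27,996

Sale 1 (1626) [FIFO — oldest first]: 162 @ $14 + 342 @ $13 + 184 @ $15 + 382 @ $16 + 389 @ $17 + 167 @ $17 = $25,038
Sale 2 (174) [FIFO — oldest first]: 174 @ $17 = $2,958
Total COGS = $25,038 + $2,958 = $27,996
Ending inventory: 14 @ $17 + 219 @ $11 = $2,647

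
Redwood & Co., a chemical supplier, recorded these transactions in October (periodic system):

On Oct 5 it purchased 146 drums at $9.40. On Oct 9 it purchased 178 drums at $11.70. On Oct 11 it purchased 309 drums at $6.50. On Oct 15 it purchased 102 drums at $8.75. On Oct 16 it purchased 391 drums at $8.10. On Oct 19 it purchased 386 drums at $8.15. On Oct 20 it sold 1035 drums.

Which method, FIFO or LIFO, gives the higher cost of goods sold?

FIFO COGS: 146 @ $9.40 + 178 @ $11.70 + 309 @ $6.50 + 102 @ $8.75 + 300 @ $8.10 = $8,786.00
LIFO COGS: 386 @ $8.15 + 391 @ $8.10 + 102 @ $8.75 + 156 @ $6.50 = $8,219.50

FIFO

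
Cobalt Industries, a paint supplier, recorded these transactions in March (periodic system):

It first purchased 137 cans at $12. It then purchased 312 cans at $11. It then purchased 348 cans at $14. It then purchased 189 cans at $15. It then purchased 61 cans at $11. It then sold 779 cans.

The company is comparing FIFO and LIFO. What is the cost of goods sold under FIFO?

FIFO COGS: 137 @ $12 + 312 @ $11 + 330 @ $14 = $9,696
LIFO COGS: 61 @ $11 + 189 @ $15 + 348 @ $14 + 181 @ $11 = $10,369

COGS = $9,696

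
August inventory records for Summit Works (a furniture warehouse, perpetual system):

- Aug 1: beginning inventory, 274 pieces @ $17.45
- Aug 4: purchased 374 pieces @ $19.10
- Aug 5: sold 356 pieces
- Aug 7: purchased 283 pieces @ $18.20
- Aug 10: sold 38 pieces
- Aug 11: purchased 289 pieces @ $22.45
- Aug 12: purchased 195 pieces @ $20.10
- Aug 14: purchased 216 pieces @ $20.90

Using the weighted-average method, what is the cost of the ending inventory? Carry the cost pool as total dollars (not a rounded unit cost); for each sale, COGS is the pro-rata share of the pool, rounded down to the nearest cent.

After Aug 1: 274 on hand, pool $4,781.30 (≈ $17.4500 each)
After Aug 4: 648 on hand, pool $11,924.70 (≈ $18.4023 each)
Aug 5, sell 356: 356/648 × $11,924.70 → $6,551.22
After Aug 7: 575 on hand, pool $10,524.08 (≈ $18.3027 each)
Aug 10, sell 38: 38/575 × $10,524.08 → $695.50
After Aug 11: 826 on hand, pool $16,316.63 (≈ $19.7538 each)
After Aug 12: 1021 on hand, pool $20,236.13 (≈ $19.8199 each)
After Aug 14: 1237 on hand, pool $24,750.53 (≈ $20.0085 each)
Total COGS = $6,551.22 + $695.50 = $7,246.72
Ending inventory (cost pool remaining) = $24,750.53

Ending inventory = $24,750.53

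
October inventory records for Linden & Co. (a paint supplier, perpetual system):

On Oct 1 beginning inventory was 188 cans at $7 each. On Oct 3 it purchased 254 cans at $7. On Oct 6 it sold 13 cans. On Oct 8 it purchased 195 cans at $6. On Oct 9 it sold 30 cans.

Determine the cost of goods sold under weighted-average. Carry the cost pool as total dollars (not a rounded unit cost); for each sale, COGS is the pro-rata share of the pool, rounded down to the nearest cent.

COGS = $291.62

After Oct 1: 188 on hand, pool $1,316.00 (≈ $7.0000 each)
After Oct 3: 442 on hand, pool $3,094.00 (≈ $7.0000 each)
Oct 6, sell 13: 13/442 × $3,094.00 → $91.00
After Oct 8: 624 on hand, pool $4,173.00 (≈ $6.6875 each)
Oct 9, sell 30: 30/624 × $4,173.00 → $200.62
Total COGS = $91.00 + $200.62 = $291.62
Ending inventory (cost pool remaining) = $3,972.38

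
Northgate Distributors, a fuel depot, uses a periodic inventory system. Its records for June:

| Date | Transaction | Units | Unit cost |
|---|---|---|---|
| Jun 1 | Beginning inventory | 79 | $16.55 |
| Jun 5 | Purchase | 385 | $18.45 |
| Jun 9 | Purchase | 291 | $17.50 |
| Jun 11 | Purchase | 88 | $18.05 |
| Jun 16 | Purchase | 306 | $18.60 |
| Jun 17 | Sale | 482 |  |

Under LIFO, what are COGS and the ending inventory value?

Jun 17, 482 sold [LIFO — newest first]: 306 @ $18.60 + 88 @ $18.05 + 88 @ $17.50 = $8,820.00
Ending inventory: 79 @ $16.55 + 385 @ $18.45 + 203 @ $17.50 = $11,963.20
Check: goods available $20,783.20 = COGS $8,820.00 + ending $11,963.20

COGS = $8,820.00; ending inventory = $11,963.20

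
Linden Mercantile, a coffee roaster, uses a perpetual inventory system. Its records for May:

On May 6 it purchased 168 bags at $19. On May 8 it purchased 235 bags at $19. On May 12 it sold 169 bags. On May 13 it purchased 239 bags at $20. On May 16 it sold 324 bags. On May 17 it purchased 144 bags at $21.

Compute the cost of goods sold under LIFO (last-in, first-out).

COGS = $9,606

May 12, 169 sold [LIFO — newest first]: 169 @ $19 = $3,211
May 16, 324 sold [LIFO — newest first]: 239 @ $20 + 66 @ $19 + 19 @ $19 = $6,395
Total COGS = $3,211 + $6,395 = $9,606
Ending inventory: 149 @ $19 + 144 @ $21 = $5,855
Check: goods available $15,461 = COGS $9,606 + ending $5,855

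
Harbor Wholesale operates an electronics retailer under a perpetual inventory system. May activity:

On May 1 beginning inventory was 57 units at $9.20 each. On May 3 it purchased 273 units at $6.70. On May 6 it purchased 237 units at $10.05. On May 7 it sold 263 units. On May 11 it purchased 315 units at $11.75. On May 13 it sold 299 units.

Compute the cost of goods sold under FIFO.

May 7, 263 sold [FIFO — oldest first]: 57 @ $9.20 + 206 @ $6.70 = $1,904.60
May 13, 299 sold [FIFO — oldest first]: 67 @ $6.70 + 232 @ $10.05 = $2,780.50
Total COGS = $1,904.60 + $2,780.50 = $4,685.10
Ending inventory: 5 @ $10.05 + 315 @ $11.75 = $3,751.50
Check: goods available $8,436.60 = COGS $4,685.10 + ending $3,751.50

COGS = $4,685.10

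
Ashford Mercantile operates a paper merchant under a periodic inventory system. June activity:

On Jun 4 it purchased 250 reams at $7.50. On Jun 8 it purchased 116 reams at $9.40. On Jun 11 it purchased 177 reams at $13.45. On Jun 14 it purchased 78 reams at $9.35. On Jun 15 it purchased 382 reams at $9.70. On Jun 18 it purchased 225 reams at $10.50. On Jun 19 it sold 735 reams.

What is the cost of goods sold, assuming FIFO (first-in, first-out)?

COGS = $7,181.15

Jun 19, 735 sold [FIFO — oldest first]: 250 @ $7.50 + 116 @ $9.40 + 177 @ $13.45 + 78 @ $9.35 + 114 @ $9.70 = $7,181.15
Ending inventory: 268 @ $9.70 + 225 @ $10.50 = $4,962.10
Check: goods available $12,143.25 = COGS $7,181.15 + ending $4,962.10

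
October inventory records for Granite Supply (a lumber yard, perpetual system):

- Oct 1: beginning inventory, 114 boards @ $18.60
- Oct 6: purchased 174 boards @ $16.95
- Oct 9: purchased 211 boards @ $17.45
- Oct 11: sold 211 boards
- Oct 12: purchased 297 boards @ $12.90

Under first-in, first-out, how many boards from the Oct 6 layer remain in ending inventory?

77

Oct 11, 211 sold [FIFO — oldest first]: 114 @ $18.60 + 97 @ $16.95 = $3,764.55
Ending inventory: 77 @ $16.95 + 211 @ $17.45 + 297 @ $12.90 = $8,818.40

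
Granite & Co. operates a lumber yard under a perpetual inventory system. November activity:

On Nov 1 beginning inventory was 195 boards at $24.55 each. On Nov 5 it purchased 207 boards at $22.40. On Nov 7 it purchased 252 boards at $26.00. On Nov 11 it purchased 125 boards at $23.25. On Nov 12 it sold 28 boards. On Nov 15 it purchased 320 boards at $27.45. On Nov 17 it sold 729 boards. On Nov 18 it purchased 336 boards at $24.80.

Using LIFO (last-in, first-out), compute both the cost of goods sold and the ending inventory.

Nov 12, 28 sold [LIFO — newest first]: 28 @ $23.25 = $651.00
Nov 17, 729 sold [LIFO — newest first]: 320 @ $27.45 + 97 @ $23.25 + 252 @ $26.00 + 60 @ $22.40 = $18,935.25
Total COGS = $651.00 + $18,935.25 = $19,586.25
Ending inventory: 195 @ $24.55 + 147 @ $22.40 + 336 @ $24.80 = $16,412.85

COGS = $19,586.25; ending inventory = $16,412.85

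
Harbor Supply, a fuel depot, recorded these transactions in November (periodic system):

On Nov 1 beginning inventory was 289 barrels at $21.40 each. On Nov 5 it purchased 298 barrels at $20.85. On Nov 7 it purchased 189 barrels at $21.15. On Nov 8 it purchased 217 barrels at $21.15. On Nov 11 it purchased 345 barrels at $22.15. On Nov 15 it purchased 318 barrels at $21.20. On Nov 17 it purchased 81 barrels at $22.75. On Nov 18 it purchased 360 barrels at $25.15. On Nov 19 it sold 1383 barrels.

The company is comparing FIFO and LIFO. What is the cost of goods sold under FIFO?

FIFO COGS: 289 @ $21.40 + 298 @ $20.85 + 189 @ $21.15 + 217 @ $21.15 + 345 @ $22.15 + 45 @ $21.20 = $29,580.55
LIFO COGS: 360 @ $25.15 + 81 @ $22.75 + 318 @ $21.20 + 345 @ $22.15 + 217 @ $21.15 + 62 @ $21.15 = $31,180.95

COGS = $29,580.55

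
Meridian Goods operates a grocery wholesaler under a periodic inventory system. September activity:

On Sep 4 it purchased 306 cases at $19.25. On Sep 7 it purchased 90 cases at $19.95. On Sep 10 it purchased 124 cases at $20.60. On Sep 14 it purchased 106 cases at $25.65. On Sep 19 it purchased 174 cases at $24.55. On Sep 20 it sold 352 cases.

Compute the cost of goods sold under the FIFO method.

Sep 20, 352 sold [FIFO — oldest first]: 306 @ $19.25 + 46 @ $19.95 = $6,808.20
Ending inventory: 44 @ $19.95 + 124 @ $20.60 + 106 @ $25.65 + 174 @ $24.55 = $10,422.80

COGS = $6,808.20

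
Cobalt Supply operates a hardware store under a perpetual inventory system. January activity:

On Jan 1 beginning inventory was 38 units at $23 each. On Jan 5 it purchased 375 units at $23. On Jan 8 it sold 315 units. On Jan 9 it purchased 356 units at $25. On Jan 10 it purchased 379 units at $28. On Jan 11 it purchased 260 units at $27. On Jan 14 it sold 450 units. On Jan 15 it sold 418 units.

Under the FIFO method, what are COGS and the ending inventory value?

COGS = $29,956; ending inventory = $6,075

Jan 8, 315 sold [FIFO — oldest first]: 38 @ $23 + 277 @ $23 = $7,245
Jan 14, 450 sold [FIFO — oldest first]: 98 @ $23 + 352 @ $25 = $11,054
Jan 15, 418 sold [FIFO — oldest first]: 4 @ $25 + 379 @ $28 + 35 @ $27 = $11,657
Total COGS = $7,245 + $11,054 + $11,657 = $29,956
Ending inventory: 225 @ $27 = $6,075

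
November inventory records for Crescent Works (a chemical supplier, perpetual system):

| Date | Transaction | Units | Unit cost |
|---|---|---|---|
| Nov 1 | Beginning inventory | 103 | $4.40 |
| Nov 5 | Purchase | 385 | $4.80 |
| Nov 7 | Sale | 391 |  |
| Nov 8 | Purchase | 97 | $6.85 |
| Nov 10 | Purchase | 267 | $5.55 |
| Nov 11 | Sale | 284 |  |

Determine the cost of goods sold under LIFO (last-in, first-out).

COGS = $3,472.70

Nov 7, 391 sold [LIFO — newest first]: 385 @ $4.80 + 6 @ $4.40 = $1,874.40
Nov 11, 284 sold [LIFO — newest first]: 267 @ $5.55 + 17 @ $6.85 = $1,598.30
Total COGS = $1,874.40 + $1,598.30 = $3,472.70
Ending inventory: 97 @ $4.40 + 80 @ $6.85 = $974.80
Check: goods available $4,447.50 = COGS $3,472.70 + ending $974.80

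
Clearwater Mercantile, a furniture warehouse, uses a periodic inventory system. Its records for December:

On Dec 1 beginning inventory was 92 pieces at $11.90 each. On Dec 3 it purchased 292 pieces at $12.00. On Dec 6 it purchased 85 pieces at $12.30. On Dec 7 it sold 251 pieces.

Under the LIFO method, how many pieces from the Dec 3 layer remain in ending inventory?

126

Dec 7, 251 sold [LIFO — newest first]: 85 @ $12.30 + 166 @ $12.00 = $3,037.50
Ending inventory: 92 @ $11.90 + 126 @ $12.00 = $2,606.80
Check: goods available $5,644.30 = COGS $3,037.50 + ending $2,606.80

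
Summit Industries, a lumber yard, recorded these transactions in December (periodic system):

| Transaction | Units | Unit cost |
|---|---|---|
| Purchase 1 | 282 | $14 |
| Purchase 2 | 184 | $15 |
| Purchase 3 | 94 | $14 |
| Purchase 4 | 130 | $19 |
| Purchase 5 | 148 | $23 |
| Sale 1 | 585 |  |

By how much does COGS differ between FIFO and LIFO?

FIFO COGS: 282 @ $14 + 184 @ $15 + 94 @ $14 + 25 @ $19 = $8,499
LIFO COGS: 148 @ $23 + 130 @ $19 + 94 @ $14 + 184 @ $15 + 29 @ $14 = $10,356
Difference = |$8,499 − $10,356| = $1,857

$1,857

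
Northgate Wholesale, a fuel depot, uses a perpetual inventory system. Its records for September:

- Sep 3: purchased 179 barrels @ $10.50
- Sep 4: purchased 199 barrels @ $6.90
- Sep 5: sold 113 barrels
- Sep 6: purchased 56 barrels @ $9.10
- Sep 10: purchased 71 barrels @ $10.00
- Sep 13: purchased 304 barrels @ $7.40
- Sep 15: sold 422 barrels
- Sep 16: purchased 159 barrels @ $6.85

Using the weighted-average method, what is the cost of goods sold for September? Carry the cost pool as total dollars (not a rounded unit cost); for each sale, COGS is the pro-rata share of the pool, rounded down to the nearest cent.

COGS = $4,458.35

After Sep 3: 179 on hand, pool $1,879.50 (≈ $10.5000 each)
After Sep 4: 378 on hand, pool $3,252.60 (≈ $8.6048 each)
Sep 5, sell 113: 113/378 × $3,252.60 → $972.33
After Sep 6: 321 on hand, pool $2,789.87 (≈ $8.6912 each)
After Sep 10: 392 on hand, pool $3,499.87 (≈ $8.9282 each)
After Sep 13: 696 on hand, pool $5,749.47 (≈ $8.2607 each)
Sep 15, sell 422: 422/696 × $5,749.47 → $3,486.02
After Sep 16: 433 on hand, pool $3,352.60 (≈ $7.7427 each)
Total COGS = $972.33 + $3,486.02 = $4,458.35
Ending inventory (cost pool remaining) = $3,352.60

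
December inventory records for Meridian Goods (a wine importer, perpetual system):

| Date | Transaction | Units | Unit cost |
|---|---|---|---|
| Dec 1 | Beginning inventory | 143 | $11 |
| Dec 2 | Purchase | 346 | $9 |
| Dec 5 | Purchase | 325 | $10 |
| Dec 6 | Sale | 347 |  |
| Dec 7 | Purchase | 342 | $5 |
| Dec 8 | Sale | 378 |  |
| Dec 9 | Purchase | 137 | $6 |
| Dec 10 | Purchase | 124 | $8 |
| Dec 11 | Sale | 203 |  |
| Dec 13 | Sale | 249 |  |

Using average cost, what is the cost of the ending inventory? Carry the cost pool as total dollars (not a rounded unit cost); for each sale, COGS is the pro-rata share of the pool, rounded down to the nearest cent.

Ending inventory = $1,786.46

After Dec 1: 143 on hand, pool $1,573.00 (≈ $11.0000 each)
After Dec 2: 489 on hand, pool $4,687.00 (≈ $9.5849 each)
After Dec 5: 814 on hand, pool $7,937.00 (≈ $9.7506 each)
Dec 6, sell 347: 347/814 × $7,937.00 → $3,383.46
After Dec 7: 809 on hand, pool $6,263.54 (≈ $7.7423 each)
Dec 8, sell 378: 378/809 × $6,263.54 → $2,926.59
After Dec 9: 568 on hand, pool $4,158.95 (≈ $7.3221 each)
After Dec 10: 692 on hand, pool $5,150.95 (≈ $7.4436 each)
Dec 11, sell 203: 203/692 × $5,150.95 → $1,511.04
Dec 13, sell 249: 249/489 × $3,639.91 → $1,853.45
Total COGS = $3,383.46 + $2,926.59 + $1,511.04 + $1,853.45 = $9,674.54
Ending inventory (cost pool remaining) = $1,786.46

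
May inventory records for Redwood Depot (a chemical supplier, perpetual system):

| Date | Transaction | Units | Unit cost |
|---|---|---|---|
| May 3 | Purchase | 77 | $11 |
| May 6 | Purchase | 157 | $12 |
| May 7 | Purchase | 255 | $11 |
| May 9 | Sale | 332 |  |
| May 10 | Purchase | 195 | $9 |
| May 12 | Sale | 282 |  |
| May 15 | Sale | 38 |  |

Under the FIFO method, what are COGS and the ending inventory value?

May 9, 332 sold [FIFO — oldest first]: 77 @ $11 + 157 @ $12 + 98 @ $11 = $3,809
May 12, 282 sold [FIFO — oldest first]: 157 @ $11 + 125 @ $9 = $2,852
May 15, 38 sold [FIFO — oldest first]: 38 @ $9 = $342
Total COGS = $3,809 + $2,852 + $342 = $7,003
Ending inventory: 32 @ $9 = $288
Check: goods available $7,291 = COGS $7,003 + ending $288

COGS = $7,003; ending inventory = $288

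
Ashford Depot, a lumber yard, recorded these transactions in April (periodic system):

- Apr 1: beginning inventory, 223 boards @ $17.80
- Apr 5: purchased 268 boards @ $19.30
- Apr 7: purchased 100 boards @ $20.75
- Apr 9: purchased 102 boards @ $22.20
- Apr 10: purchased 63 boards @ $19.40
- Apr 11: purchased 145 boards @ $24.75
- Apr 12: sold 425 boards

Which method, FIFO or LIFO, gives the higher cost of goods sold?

LIFO

FIFO COGS: 223 @ $17.80 + 202 @ $19.30 = $7,868.00
LIFO COGS: 145 @ $24.75 + 63 @ $19.40 + 102 @ $22.20 + 100 @ $20.75 + 15 @ $19.30 = $9,439.85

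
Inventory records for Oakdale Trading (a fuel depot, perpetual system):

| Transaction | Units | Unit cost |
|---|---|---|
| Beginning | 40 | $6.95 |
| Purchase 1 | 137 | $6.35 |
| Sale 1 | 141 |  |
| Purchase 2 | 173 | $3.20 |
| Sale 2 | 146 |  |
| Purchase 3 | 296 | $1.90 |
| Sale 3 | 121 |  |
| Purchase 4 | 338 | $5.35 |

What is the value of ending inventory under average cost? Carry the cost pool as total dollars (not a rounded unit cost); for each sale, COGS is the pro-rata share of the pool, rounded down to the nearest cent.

After Beginning: 40 on hand, pool $278.00 (≈ $6.9500 each)
After Purchase 1: 177 on hand, pool $1,147.95 (≈ $6.4856 each)
Sale 1, sell 141: 141/177 × $1,147.95 → $914.46
After Purchase 2: 209 on hand, pool $787.09 (≈ $3.7660 each)
Sale 2, sell 146: 146/209 × $787.09 → $549.83
After Purchase 3: 359 on hand, pool $799.66 (≈ $2.2275 each)
Sale 3, sell 121: 121/359 × $799.66 → $269.52
After Purchase 4: 576 on hand, pool $2,338.44 (≈ $4.0598 each)
Total COGS = $914.46 + $549.83 + $269.52 = $1,733.81
Ending inventory (cost pool remaining) = $2,338.44

Ending inventory = $2,338.44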